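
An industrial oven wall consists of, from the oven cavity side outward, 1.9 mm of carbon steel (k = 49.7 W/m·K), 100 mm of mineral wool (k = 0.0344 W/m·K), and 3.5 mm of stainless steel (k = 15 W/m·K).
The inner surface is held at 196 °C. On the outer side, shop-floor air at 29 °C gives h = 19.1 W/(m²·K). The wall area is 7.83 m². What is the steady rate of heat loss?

Thermal resistances in series:
R_carbon steel = L/(kA) = 0.0019/(49.7×7.83) = 4.882×10^-6 K/W
R_mineral wool = L/(kA) = 0.1/(0.0344×7.83) = 0.3713 K/W
R_stainless steel = L/(kA) = 0.0035/(15×7.83) = 2.98×10^-5 K/W
R_outer film = 1/(h_o·A) = 1/(19.1×7.83) = 0.006687 K/W
R_total = 0.378 K/W
Q = ΔT / R_total = 167 / 0.378

Q ≈ 442 W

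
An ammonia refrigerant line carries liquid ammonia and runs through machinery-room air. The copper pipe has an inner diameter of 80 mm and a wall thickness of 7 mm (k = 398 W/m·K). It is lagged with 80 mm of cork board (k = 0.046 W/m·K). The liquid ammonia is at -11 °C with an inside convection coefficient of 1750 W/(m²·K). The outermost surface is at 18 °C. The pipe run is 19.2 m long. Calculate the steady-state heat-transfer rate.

Q ≈ 162 W

Cylindrical conduction, so R = ln(r₂/r₁)/(2πkL) per layer, in series:
R_inner film = 1/(h_i·2πr₁L) = 1/(1750×2π×0.04×19.2) = 1.184×10^-4 K/W
R_copper pipe wall = ln(47/40)/(2π×398×19.2) = 3.359×10^-6 K/W
R_cork board = ln(127/47)/(2π×0.046×19.2) = 0.1791 K/W
R_total = 0.1793 K/W
Q = ΔT/R_total = 29/0.1793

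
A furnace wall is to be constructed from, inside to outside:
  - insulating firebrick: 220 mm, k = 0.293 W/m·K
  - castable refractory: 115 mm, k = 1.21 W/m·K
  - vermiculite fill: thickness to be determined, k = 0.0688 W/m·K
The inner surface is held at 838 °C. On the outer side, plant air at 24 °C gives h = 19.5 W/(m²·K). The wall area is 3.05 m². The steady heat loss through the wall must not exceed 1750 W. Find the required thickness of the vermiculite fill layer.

L ≈ 35.9 mm

Treating each layer as a thermal resistance in series:
R_insulating firebrick = L/(kA) = 0.22/(0.293×3.05) = 0.2462 K/W
R_castable refractory = L/(kA) = 0.115/(1.21×3.05) = 0.03116 K/W
R_outer film = 1/(h_o·A) = 1/(19.5×3.05) = 0.01681 K/W
Sum of the known resistances R_other = 0.2942 K/W
Required total resistance R_tot = ΔT/Q_allow = 814/1750 = 0.4651 K/W
R_vermiculite fill = R_tot − R_other = 0.171 K/W
L = R·k·A = 0.171×0.0688×3.05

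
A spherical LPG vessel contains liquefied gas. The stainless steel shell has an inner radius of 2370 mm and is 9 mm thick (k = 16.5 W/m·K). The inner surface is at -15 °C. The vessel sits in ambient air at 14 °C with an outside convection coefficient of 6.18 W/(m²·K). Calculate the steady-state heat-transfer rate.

Q ≈ 12700 W

Each spherical layer contributes R = (1/r_i − 1/r_o)/(4πk):
R_stainless steel shell = (1/2.37 − 1/2.379)/(4π×16.5) = 7.698×10^-6 K/W
R_outer film = 1/(h·4πr_o²) = 1/(6.18×4π×2.379²) = 0.002275 K/W
R_total = 0.002283 K/W
Q = ΔT/R_total = 29/0.002283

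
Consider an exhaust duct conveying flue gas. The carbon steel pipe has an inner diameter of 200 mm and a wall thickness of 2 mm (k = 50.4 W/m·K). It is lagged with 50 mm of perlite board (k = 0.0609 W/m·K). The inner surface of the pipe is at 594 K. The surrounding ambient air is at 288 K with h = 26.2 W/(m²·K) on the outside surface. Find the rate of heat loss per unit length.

q′ ≈ 283 W/m

For a radial system each layer contributes R = ln(r_out/r_in)/(2πkL); films add R = 1/(hA).
R_carbon steel pipe wall = ln(102/100)/(2π×50.4×1) = 6.253×10^-5 K/W
R_perlite board = ln(152/102)/(2π×0.0609×1) = 1.042 K/W
R_outer film = 1/(h_o·2πr_oL) = 1/(26.2×2π×0.152×1) = 0.03996 K/W
R_total = 1.083 K/W
Q = ΔT/R_total = 306/1.083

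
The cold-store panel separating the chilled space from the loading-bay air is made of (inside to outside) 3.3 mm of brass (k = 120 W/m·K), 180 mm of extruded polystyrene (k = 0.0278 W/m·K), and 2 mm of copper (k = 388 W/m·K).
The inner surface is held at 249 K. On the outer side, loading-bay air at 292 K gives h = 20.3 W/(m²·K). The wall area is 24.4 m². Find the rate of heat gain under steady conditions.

Model the wall as resistances in series:
R_brass = L/(kA) = 0.0033/(120×24.4) = 1.127×10^-6 K/W
R_extruded polystyrene = L/(kA) = 0.18/(0.0278×24.4) = 0.2654 K/W
R_copper = L/(kA) = 0.002/(388×24.4) = 2.113×10^-7 K/W
R_outer film = 1/(h_o·A) = 1/(20.3×24.4) = 0.002019 K/W
R_total = 0.2674 K/W
Q = ΔT / R_total = 43 / 0.2674

Q ≈ 161 W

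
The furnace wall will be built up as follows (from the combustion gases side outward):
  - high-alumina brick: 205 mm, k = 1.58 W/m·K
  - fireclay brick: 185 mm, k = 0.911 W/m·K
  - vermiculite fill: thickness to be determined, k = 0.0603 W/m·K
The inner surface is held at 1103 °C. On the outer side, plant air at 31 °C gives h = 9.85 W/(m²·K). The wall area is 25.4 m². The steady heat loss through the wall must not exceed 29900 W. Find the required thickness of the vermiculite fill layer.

L ≈ 28.7 mm

Treating each layer as a thermal resistance in series:
R_high-alumina brick = L/(kA) = 0.205/(1.58×25.4) = 0.005108 K/W
R_fireclay brick = L/(kA) = 0.185/(0.911×25.4) = 0.007995 K/W
R_outer film = 1/(h_o·A) = 1/(9.85×25.4) = 0.003997 K/W
Sum of the known resistances R_other = 0.0171 K/W
Required total resistance R_tot = ΔT/Q_allow = 1072/29900 = 0.03585 K/W
R_vermiculite fill = R_tot − R_other = 0.01875 K/W
L = R·k·A = 0.01875×0.0603×25.4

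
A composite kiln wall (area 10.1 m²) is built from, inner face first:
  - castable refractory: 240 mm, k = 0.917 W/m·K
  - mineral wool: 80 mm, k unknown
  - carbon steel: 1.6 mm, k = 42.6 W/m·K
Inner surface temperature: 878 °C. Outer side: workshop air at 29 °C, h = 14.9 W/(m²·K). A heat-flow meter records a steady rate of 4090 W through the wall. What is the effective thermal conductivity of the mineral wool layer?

Treating each layer as a thermal resistance in series:
R_castable refractory = L/(kA) = 0.24/(0.917×10.1) = 0.02591 K/W
R_carbon steel = L/(kA) = 0.0016/(42.6×10.1) = 3.719×10^-6 K/W
R_outer film = 1/(h_o·A) = 1/(14.9×10.1) = 0.006645 K/W
Sum of known resistances R_other = 0.03256 K/W
Total R = ΔT/Q = 849/4090 = 0.2076 K/W
R_mineral wool = R_total − R_other = 0.175 K/W
k = L/(R·A) = 0.08/(0.175×10.1)

k ≈ 0.0453 W/(m·K)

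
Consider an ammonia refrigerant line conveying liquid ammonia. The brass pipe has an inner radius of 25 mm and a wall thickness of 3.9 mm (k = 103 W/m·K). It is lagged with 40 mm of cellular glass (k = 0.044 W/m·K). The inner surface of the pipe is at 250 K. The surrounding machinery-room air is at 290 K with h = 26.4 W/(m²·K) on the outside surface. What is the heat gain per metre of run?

Treating each annulus and film as a series resistance:
R_brass pipe wall = ln(28.9/25)/(2π×103×1) = 2.24×10^-4 K/W
R_cellular glass = ln(68.9/28.9)/(2π×0.044×1) = 3.143 K/W
R_outer film = 1/(h_o·2πr_oL) = 1/(26.4×2π×0.0689×1) = 0.0875 K/W
R_total = 3.23 K/W
Q = ΔT/R_total = 40/3.23

q′ ≈ 12.4 W/m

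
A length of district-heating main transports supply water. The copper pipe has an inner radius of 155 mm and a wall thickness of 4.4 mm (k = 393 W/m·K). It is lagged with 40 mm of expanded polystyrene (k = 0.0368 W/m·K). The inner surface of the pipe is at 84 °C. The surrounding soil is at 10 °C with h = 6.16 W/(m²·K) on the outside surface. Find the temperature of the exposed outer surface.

For a radial system each layer contributes R = ln(r_out/r_in)/(2πkL); films add R = 1/(hA).
R_copper pipe wall = ln(159.4/155)/(2π×393×1) = 1.134×10^-5 K/W
R_expanded polystyrene = ln(199.4/159.4)/(2π×0.0368×1) = 0.9683 K/W
R_outer film = 1/(h_o·2πr_oL) = 1/(6.16×2π×0.1994×1) = 0.1296 K/W
R_total = 1.098 K/W
Q = ΔT/R_total = 74/1.098
Q = 67.4 W/m
T_interface = T_inner − Q·ΣR(inner→interface) = 84 − 67.4×0.9683

T ≈ 18.7 °C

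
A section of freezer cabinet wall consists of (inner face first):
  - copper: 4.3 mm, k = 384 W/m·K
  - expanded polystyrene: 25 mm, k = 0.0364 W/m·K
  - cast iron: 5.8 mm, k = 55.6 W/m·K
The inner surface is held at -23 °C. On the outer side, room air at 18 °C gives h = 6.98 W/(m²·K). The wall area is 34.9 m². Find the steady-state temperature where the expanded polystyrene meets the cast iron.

T ≈ 10.9 °C

Using the resistance-network approach (series):
R_copper = L/(kA) = 0.0043/(384×34.9) = 3.209×10^-7 K/W
R_expanded polystyrene = L/(kA) = 0.025/(0.0364×34.9) = 0.01968 K/W
R_cast iron = L/(kA) = 0.0058/(55.6×34.9) = 2.989×10^-6 K/W
R_outer film = 1/(h_o·A) = 1/(6.98×34.9) = 0.004105 K/W
R_total = 0.02379 K/W;  Q = ΔT/R_total = 41/0.02379 = 1724 W
T_interface = T_inner + Q·ΣR(inner→interface) = -23 + 1720×0.01968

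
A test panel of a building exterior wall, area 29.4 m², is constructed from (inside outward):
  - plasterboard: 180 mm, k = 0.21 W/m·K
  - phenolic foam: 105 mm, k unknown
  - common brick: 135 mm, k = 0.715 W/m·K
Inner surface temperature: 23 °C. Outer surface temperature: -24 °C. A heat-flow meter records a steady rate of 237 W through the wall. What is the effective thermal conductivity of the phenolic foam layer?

k ≈ 0.0219 W/(m·K)

Model the wall as resistances in series:
R_plasterboard = L/(kA) = 0.18/(0.21×29.4) = 0.02915 K/W
R_common brick = L/(kA) = 0.135/(0.715×29.4) = 0.006422 K/W
Sum of known resistances R_other = 0.03558 K/W
Total R = ΔT/Q = 47/237 = 0.1983 K/W
R_phenolic foam = R_total − R_other = 0.1627 K/W
k = L/(R·A) = 0.105/(0.1627×29.4)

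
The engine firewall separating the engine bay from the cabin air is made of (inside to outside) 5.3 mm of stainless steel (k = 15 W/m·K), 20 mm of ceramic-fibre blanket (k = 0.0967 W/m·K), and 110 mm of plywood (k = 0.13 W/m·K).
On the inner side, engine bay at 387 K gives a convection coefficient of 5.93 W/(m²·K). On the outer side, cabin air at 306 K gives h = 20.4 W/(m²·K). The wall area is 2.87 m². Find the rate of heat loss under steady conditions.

Using the resistance-network approach (series):
R_inner film = 1/(h_i·A) = 1/(5.93×2.87) = 0.05876 K/W
R_stainless steel = L/(kA) = 0.0053/(15×2.87) = 1.231×10^-4 K/W
R_ceramic-fibre blanket = L/(kA) = 0.02/(0.0967×2.87) = 0.07206 K/W
R_plywood = L/(kA) = 0.11/(0.13×2.87) = 0.2948 K/W
R_outer film = 1/(h_o·A) = 1/(20.4×2.87) = 0.01708 K/W
R_total = 0.4429 K/W
Q = ΔT / R_total = 81 / 0.4429

Q ≈ 183 W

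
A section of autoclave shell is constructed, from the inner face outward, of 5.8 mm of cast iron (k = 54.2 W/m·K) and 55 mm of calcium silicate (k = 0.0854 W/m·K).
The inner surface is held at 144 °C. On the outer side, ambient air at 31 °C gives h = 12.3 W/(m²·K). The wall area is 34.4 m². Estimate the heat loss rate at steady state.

Thermal resistances in series:
R_cast iron = L/(kA) = 0.0058/(54.2×34.4) = 3.111×10^-6 K/W
R_calcium silicate = L/(kA) = 0.055/(0.0854×34.4) = 0.01872 K/W
R_outer film = 1/(h_o·A) = 1/(12.3×34.4) = 0.002363 K/W
R_total = 0.02109 K/W
Q = ΔT / R_total = 113 / 0.02109

Q ≈ 5360 W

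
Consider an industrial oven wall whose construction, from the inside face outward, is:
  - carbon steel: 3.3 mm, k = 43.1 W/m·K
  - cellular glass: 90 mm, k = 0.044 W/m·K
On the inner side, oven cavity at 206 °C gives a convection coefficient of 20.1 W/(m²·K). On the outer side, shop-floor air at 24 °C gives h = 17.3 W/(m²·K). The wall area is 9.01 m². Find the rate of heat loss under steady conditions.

Q ≈ 762 W

Model the wall as resistances in series:
R_inner film = 1/(h_i·A) = 1/(20.1×9.01) = 0.005522 K/W
R_carbon steel = L/(kA) = 0.0033/(43.1×9.01) = 8.498×10^-6 K/W
R_cellular glass = L/(kA) = 0.09/(0.044×9.01) = 0.227 K/W
R_outer film = 1/(h_o·A) = 1/(17.3×9.01) = 0.006415 K/W
R_total = 0.239 K/W
Q = ΔT / R_total = 182 / 0.239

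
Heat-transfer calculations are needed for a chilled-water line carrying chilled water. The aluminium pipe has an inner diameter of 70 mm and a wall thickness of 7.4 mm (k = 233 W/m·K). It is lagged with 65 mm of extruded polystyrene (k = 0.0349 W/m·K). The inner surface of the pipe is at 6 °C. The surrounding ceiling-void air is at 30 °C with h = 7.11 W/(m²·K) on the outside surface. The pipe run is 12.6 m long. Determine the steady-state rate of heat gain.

Q ≈ 68 W

Cylindrical conduction, so R = ln(r₂/r₁)/(2πkL) per layer, in series:
R_aluminium pipe wall = ln(42.4/35)/(2π×233×12.6) = 1.04×10^-5 K/W
R_extruded polystyrene = ln(107.4/42.4)/(2π×0.0349×12.6) = 0.3364 K/W
R_outer film = 1/(h_o·2πr_oL) = 1/(7.11×2π×0.1074×12.6) = 0.01654 K/W
R_total = 0.3529 K/W
Q = ΔT/R_total = 24/0.3529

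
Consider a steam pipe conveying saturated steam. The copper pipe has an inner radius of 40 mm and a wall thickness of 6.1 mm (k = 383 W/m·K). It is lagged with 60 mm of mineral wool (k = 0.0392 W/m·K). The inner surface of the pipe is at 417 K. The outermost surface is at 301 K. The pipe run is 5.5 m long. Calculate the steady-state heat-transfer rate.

Q ≈ 189 W

Per-layer cylindrical resistances, series-summed:
R_copper pipe wall = ln(46.1/40)/(2π×383×5.5) = 1.072×10^-5 K/W
R_mineral wool = ln(106.1/46.1)/(2π×0.0392×5.5) = 0.6153 K/W
R_total = 0.6153 K/W
Q = ΔT/R_total = 116/0.6153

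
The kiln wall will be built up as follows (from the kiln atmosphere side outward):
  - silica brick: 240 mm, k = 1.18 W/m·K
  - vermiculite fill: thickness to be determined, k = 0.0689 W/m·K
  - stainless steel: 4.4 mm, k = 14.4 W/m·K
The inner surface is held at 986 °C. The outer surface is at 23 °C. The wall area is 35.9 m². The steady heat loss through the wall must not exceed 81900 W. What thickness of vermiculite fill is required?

Using the resistance-network approach (series):
R_silica brick = L/(kA) = 0.24/(1.18×35.9) = 0.005665 K/W
R_stainless steel = L/(kA) = 0.0044/(14.4×35.9) = 8.511×10^-6 K/W
Sum of the known resistances R_other = 0.005674 K/W
Required total resistance R_tot = ΔT/Q_allow = 963/81900 = 0.01176 K/W
R_vermiculite fill = R_tot − R_other = 0.006084 K/W
L = R·k·A = 0.006084×0.0689×35.9

L ≈ 15 mm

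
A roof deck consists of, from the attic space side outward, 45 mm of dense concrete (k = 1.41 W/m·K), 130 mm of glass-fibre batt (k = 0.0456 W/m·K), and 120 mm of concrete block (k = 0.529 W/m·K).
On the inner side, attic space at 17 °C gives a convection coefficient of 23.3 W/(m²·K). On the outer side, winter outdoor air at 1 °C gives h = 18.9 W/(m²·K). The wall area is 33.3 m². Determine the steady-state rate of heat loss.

Treating each layer as a thermal resistance in series:
R_inner film = 1/(h_i·A) = 1/(23.3×33.3) = 0.001289 K/W
R_dense concrete = L/(kA) = 0.045/(1.41×33.3) = 9.584×10^-4 K/W
R_glass-fibre batt = L/(kA) = 0.13/(0.0456×33.3) = 0.08561 K/W
R_concrete block = L/(kA) = 0.12/(0.529×33.3) = 0.006812 K/W
R_outer film = 1/(h_o·A) = 1/(18.9×33.3) = 0.001589 K/W
R_total = 0.09626 K/W
Q = ΔT / R_total = 16 / 0.09626

Q ≈ 166 W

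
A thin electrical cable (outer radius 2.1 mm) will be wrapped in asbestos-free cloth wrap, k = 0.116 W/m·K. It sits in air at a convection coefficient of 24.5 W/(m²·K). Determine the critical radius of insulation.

For a cylinder r_cr = k/h = 0.116/24.5
r_cr = 4.73 mm; since the bare radius (2.1 mm) is below r_cr, adding a thin layer of insulation will *increase* heat loss.

r_cr ≈ 4.73 mm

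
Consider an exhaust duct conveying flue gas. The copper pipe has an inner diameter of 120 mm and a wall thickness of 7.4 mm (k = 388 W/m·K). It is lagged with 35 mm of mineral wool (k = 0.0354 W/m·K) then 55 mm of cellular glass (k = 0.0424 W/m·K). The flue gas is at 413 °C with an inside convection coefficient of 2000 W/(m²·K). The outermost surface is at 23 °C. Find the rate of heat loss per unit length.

q′ ≈ 112 W/m

For a radial system each layer contributes R = ln(r_out/r_in)/(2πkL); films add R = 1/(hA).
R_inner film = 1/(h_i·2πr₁L) = 1/(2000×2π×0.06×1) = 0.001326 K/W
R_copper pipe wall = ln(67.4/60)/(2π×388×1) = 4.771×10^-5 K/W
R_mineral wool = ln(102.4/67.4)/(2π×0.0354×1) = 1.88 K/W
R_cellular glass = ln(157.4/102.4)/(2π×0.0424×1) = 1.614 K/W
R_total = 3.495 K/W
Q = ΔT/R_total = 390/3.495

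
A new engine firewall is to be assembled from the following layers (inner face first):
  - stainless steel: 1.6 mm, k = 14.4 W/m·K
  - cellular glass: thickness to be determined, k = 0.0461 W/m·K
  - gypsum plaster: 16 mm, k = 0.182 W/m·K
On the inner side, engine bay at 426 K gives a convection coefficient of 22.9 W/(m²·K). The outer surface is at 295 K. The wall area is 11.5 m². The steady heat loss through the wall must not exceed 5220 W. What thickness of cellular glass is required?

L ≈ 7.23 mm

Series thermal resistances:
R_inner film = 1/(h_i·A) = 1/(22.9×11.5) = 0.003797 K/W
R_stainless steel = L/(kA) = 0.0016/(14.4×11.5) = 9.662×10^-6 K/W
R_gypsum plaster = L/(kA) = 0.016/(0.182×11.5) = 0.007645 K/W
Sum of the known resistances R_other = 0.01145 K/W
Required total resistance R_tot = ΔT/Q_allow = 131/5220 = 0.0251 K/W
R_cellular glass = R_tot − R_other = 0.01364 K/W
L = R·k·A = 0.01364×0.0461×11.5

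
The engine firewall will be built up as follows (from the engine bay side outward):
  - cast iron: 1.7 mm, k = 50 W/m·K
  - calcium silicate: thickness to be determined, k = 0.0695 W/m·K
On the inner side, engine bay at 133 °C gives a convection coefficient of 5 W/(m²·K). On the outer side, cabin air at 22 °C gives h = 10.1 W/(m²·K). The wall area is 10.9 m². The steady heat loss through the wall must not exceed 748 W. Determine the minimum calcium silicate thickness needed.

L ≈ 91.6 mm

Thermal resistances in series:
R_inner film = 1/(h_i·A) = 1/(5×10.9) = 0.01835 K/W
R_cast iron = L/(kA) = 0.0017/(50×10.9) = 3.119×10^-6 K/W
R_outer film = 1/(h_o·A) = 1/(10.1×10.9) = 0.009083 K/W
Sum of the known resistances R_other = 0.02744 K/W
Required total resistance R_tot = ΔT/Q_allow = 111/748 = 0.1484 K/W
R_calcium silicate = R_tot − R_other = 0.121 K/W
L = R·k·A = 0.121×0.0695×10.9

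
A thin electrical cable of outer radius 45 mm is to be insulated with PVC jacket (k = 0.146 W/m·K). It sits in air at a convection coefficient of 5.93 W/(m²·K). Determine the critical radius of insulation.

r_cr ≈ 24.6 mm

For a cylinder r_cr = k/h = 0.146/5.93
r_cr = 24.6 mm; since the bare radius (45 mm) is above r_cr, any added insulation will reduce heat loss.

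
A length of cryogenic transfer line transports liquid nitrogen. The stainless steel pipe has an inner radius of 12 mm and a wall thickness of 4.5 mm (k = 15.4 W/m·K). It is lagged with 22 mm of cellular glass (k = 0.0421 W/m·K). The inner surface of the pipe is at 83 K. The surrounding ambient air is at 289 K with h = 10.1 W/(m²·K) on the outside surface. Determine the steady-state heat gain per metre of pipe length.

Cylindrical conduction, so R = ln(r₂/r₁)/(2πkL) per layer, in series:
R_stainless steel pipe wall = ln(16.5/12)/(2π×15.4×1) = 0.003291 K/W
R_cellular glass = ln(38.5/16.5)/(2π×0.0421×1) = 3.203 K/W
R_outer film = 1/(h_o·2πr_oL) = 1/(10.1×2π×0.0385×1) = 0.4093 K/W
R_total = 3.616 K/W
Q = ΔT/R_total = 206/3.616

q′ ≈ 57 W/m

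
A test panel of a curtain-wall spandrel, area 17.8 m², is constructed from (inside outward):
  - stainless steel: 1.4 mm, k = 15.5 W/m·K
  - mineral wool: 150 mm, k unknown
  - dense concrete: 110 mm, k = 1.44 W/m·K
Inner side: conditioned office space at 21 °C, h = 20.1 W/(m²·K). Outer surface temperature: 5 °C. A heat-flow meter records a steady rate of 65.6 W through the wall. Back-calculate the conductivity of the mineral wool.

k ≈ 0.0356 W/(m·K)

Series thermal resistances:
R_inner film = 1/(h_i·A) = 1/(20.1×17.8) = 0.002795 K/W
R_stainless steel = L/(kA) = 0.0014/(15.5×17.8) = 5.074×10^-6 K/W
R_dense concrete = L/(kA) = 0.11/(1.44×17.8) = 0.004292 K/W
Sum of known resistances R_other = 0.007092 K/W
Total R = ΔT/Q = 16/65.6 = 0.2439 K/W
R_mineral wool = R_total − R_other = 0.2368 K/W
k = L/(R·A) = 0.15/(0.2368×17.8)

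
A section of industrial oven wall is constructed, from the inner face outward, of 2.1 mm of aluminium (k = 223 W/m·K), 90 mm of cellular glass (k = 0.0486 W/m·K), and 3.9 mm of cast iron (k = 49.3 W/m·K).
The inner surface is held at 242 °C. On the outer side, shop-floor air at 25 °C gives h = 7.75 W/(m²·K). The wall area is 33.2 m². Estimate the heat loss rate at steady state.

Using the resistance-network approach (series):
R_aluminium = L/(kA) = 0.0021/(223×33.2) = 2.836×10^-7 K/W
R_cellular glass = L/(kA) = 0.09/(0.0486×33.2) = 0.05578 K/W
R_cast iron = L/(kA) = 0.0039/(49.3×33.2) = 2.383×10^-6 K/W
R_outer film = 1/(h_o·A) = 1/(7.75×33.2) = 0.003887 K/W
R_total = 0.05967 K/W
Q = ΔT / R_total = 217 / 0.05967

Q ≈ 3640 W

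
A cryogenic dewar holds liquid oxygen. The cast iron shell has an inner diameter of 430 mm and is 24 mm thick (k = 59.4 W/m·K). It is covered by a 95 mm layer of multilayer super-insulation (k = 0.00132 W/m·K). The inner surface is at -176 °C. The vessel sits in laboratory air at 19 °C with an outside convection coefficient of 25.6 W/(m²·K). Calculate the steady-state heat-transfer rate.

Each spherical layer contributes R = (1/r_i − 1/r_o)/(4πk):
R_cast iron shell = (1/0.215 − 1/0.239)/(4π×59.4) = 6.257×10^-4 K/W
R_multilayer super-insulation = (1/0.239 − 1/0.334)/(4π×0.00132) = 71.75 K/W
R_outer film = 1/(h·4πr_o²) = 1/(25.6×4π×0.334²) = 0.02786 K/W
R_total = 71.77 K/W
Q = ΔT/R_total = 195/71.77

Q ≈ 2.72 W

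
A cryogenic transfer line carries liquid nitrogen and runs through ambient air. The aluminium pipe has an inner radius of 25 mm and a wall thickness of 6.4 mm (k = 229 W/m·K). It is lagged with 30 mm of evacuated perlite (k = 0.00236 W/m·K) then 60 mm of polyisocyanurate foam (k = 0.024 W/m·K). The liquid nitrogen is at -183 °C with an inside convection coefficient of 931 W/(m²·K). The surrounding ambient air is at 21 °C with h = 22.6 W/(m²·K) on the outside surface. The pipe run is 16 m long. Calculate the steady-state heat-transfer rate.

Cylindrical conduction, so R = ln(r₂/r₁)/(2πkL) per layer, in series:
R_inner film = 1/(h_i·2πr₁L) = 1/(931×2π×0.025×16) = 4.274×10^-4 K/W
R_aluminium pipe wall = ln(31.4/25)/(2π×229×16) = 9.901×10^-6 K/W
R_evacuated perlite = ln(61.4/31.4)/(2π×0.00236×16) = 2.827 K/W
R_polyisocyanurate foam = ln(121.4/61.4)/(2π×0.024×16) = 0.2825 K/W
R_outer film = 1/(h_o·2πr_oL) = 1/(22.6×2π×0.1214×16) = 0.003626 K/W
R_total = 3.113 K/W
Q = ΔT/R_total = 204/3.113

Q ≈ 65.5 W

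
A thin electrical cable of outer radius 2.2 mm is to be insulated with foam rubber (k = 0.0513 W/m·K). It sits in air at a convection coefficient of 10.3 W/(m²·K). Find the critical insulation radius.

For a cylinder r_cr = k/h = 0.0513/10.3
r_cr = 4.98 mm; since the bare radius (2.2 mm) is below r_cr, adding a thin layer of insulation will *increase* heat loss.

r_cr ≈ 4.98 mm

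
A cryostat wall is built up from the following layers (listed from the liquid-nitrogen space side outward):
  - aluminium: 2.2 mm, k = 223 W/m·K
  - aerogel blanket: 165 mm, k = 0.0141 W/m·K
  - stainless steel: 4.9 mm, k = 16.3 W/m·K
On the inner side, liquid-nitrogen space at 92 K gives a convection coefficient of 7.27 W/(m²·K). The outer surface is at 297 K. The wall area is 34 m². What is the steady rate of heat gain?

Q ≈ 589 W

Using the resistance-network approach (series):
R_inner film = 1/(h_i·A) = 1/(7.27×34) = 0.004046 K/W
R_aluminium = L/(kA) = 0.0022/(223×34) = 2.902×10^-7 K/W
R_aerogel blanket = L/(kA) = 0.165/(0.0141×34) = 0.3442 K/W
R_stainless steel = L/(kA) = 0.0049/(16.3×34) = 8.842×10^-6 K/W
R_total = 0.3482 K/W
Q = ΔT / R_total = 205 / 0.3482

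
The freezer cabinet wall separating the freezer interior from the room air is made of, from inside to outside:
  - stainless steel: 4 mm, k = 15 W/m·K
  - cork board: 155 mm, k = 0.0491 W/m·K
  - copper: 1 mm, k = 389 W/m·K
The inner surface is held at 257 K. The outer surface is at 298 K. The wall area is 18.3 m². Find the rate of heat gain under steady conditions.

Q ≈ 238 W

Treating each layer as a thermal resistance in series:
R_stainless steel = L/(kA) = 0.004/(15×18.3) = 1.457×10^-5 K/W
R_cork board = L/(kA) = 0.155/(0.0491×18.3) = 0.1725 K/W
R_copper = L/(kA) = 0.001/(389×18.3) = 1.405×10^-7 K/W
R_total = 0.1725 K/W
Q = ΔT / R_total = 41 / 0.1725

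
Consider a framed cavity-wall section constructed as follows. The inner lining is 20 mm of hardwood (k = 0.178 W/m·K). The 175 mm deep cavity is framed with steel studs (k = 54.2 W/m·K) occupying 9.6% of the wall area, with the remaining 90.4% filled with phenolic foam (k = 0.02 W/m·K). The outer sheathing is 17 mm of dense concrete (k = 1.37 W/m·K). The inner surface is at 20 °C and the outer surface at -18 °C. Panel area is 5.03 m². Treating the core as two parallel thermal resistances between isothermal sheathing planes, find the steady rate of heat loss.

Q ≈ 1210 W

Sheathing layers in series; stud and cavity paths in parallel between them.
R_inner = 0.02/(0.178×5.03) = 0.02234 K/W
R_stud  = 0.175/(54.2×0.096×5.03) = 0.006687 K/W
R_cav   = 0.175/(0.02×0.904×5.03) = 1.924 K/W
1/R_core = 1/R_stud + 1/R_cav → R_core = 0.006663 K/W
R_outer = 0.017/(1.37×5.03) = 0.002467 K/W
R_total = 0.03147 K/W
Q = ΔT/R_total = 38/0.03147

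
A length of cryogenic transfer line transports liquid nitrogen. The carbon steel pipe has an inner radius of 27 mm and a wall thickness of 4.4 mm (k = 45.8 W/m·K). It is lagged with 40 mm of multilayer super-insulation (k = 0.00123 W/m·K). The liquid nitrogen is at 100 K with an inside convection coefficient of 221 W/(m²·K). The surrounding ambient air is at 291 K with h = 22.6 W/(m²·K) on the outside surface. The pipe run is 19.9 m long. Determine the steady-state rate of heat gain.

Q ≈ 35.7 W

Cylindrical conduction, so R = ln(r₂/r₁)/(2πkL) per layer, in series:
R_inner film = 1/(h_i·2πr₁L) = 1/(221×2π×0.027×19.9) = 0.00134 K/W
R_carbon steel pipe wall = ln(31.4/27)/(2π×45.8×19.9) = 2.636×10^-5 K/W
R_multilayer super-insulation = ln(71.4/31.4)/(2π×0.00123×19.9) = 5.342 K/W
R_outer film = 1/(h_o·2πr_oL) = 1/(22.6×2π×0.0714×19.9) = 0.004956 K/W
R_total = 5.348 K/W
Q = ΔT/R_total = 191/5.348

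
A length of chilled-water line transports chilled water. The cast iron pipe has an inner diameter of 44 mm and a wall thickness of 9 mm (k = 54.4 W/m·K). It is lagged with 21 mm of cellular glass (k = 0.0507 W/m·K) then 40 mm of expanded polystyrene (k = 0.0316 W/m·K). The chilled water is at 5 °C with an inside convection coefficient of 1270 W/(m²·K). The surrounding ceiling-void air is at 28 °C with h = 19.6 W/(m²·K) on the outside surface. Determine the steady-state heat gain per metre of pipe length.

For a radial system each layer contributes R = ln(r_out/r_in)/(2πkL); films add R = 1/(hA).
R_inner film = 1/(h_i·2πr₁L) = 1/(1270×2π×0.022×1) = 0.005696 K/W
R_cast iron pipe wall = ln(31/22)/(2π×54.4×1) = 0.001003 K/W
R_cellular glass = ln(52/31)/(2π×0.0507×1) = 1.624 K/W
R_expanded polystyrene = ln(92/52)/(2π×0.0316×1) = 2.874 K/W
R_outer film = 1/(h_o·2πr_oL) = 1/(19.6×2π×0.092×1) = 0.08826 K/W
R_total = 4.592 K/W
Q = ΔT/R_total = 23/4.592

q′ ≈ 5.01 W/m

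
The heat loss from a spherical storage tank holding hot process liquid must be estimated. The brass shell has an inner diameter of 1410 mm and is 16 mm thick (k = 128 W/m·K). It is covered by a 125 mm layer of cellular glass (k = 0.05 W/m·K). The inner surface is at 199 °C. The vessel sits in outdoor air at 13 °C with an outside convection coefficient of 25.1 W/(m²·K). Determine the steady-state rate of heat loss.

Radial (spherical) resistances in series:
R_brass shell = (1/0.705 − 1/0.721)/(4π×128) = 1.957×10^-5 K/W
R_cellular glass = (1/0.721 − 1/0.846)/(4π×0.05) = 0.3262 K/W
R_outer film = 1/(h·4πr_o²) = 1/(25.1×4π×0.846²) = 0.00443 K/W
R_total = 0.3306 K/W
Q = ΔT/R_total = 186/0.3306

Q ≈ 563 W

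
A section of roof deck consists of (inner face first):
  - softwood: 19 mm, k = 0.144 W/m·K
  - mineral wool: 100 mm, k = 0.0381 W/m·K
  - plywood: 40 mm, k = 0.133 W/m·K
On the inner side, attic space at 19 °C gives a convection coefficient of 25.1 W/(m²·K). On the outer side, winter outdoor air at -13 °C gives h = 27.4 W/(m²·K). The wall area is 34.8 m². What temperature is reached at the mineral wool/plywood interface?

Thermal resistances in series:
R_inner film = 1/(h_i·A) = 1/(25.1×34.8) = 0.001145 K/W
R_softwood = L/(kA) = 0.019/(0.144×34.8) = 0.003792 K/W
R_mineral wool = L/(kA) = 0.1/(0.0381×34.8) = 0.07542 K/W
R_plywood = L/(kA) = 0.04/(0.133×34.8) = 0.008642 K/W
R_outer film = 1/(h_o·A) = 1/(27.4×34.8) = 0.001049 K/W
R_total = 0.09005 K/W;  Q = ΔT/R_total = 32/0.09005 = 355.4 W
T_interface = T_inner − Q·ΣR(inner→interface) = 19 − 355×0.08036

T ≈ -9.56 °C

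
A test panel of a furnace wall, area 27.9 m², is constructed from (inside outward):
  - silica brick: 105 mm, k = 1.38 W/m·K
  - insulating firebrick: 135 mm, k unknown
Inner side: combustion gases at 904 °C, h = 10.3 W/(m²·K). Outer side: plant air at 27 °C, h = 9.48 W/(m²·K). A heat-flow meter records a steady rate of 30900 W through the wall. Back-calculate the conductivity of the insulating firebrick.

k ≈ 0.263 W/(m·K)

Model the wall as resistances in series:
R_inner film = 1/(h_i·A) = 1/(10.3×27.9) = 0.00348 K/W
R_silica brick = L/(kA) = 0.105/(1.38×27.9) = 0.002727 K/W
R_outer film = 1/(h_o·A) = 1/(9.48×27.9) = 0.003781 K/W
Sum of known resistances R_other = 0.009988 K/W
Total R = ΔT/Q = 877/30900 = 0.02838 K/W
R_insulating firebrick = R_total − R_other = 0.01839 K/W
k = L/(R·A) = 0.135/(0.01839×27.9)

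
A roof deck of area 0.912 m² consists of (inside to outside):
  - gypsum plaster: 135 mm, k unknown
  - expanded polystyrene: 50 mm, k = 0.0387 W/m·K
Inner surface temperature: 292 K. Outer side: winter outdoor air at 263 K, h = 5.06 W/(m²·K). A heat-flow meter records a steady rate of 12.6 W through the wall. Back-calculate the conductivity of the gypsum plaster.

k ≈ 0.222 W/(m·K)

Treating each layer as a thermal resistance in series:
R_expanded polystyrene = L/(kA) = 0.05/(0.0387×0.912) = 1.417 K/W
R_outer film = 1/(h_o·A) = 1/(5.06×0.912) = 0.2167 K/W
Sum of known resistances R_other = 1.633 K/W
Total R = ΔT/Q = 29/12.6 = 2.302 K/W
R_gypsum plaster = R_total − R_other = 0.6682 K/W
k = L/(R·A) = 0.135/(0.6682×0.912)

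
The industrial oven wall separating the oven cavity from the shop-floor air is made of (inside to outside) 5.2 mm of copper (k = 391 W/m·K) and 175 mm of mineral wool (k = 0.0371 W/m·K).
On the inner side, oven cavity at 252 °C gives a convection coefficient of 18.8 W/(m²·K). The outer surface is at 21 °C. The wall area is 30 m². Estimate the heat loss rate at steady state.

Treating each layer as a thermal resistance in series:
R_inner film = 1/(h_i·A) = 1/(18.8×30) = 0.001773 K/W
R_copper = L/(kA) = 0.0052/(391×30) = 4.433×10^-7 K/W
R_mineral wool = L/(kA) = 0.175/(0.0371×30) = 0.1572 K/W
R_total = 0.159 K/W
Q = ΔT / R_total = 231 / 0.159

Q ≈ 1450 W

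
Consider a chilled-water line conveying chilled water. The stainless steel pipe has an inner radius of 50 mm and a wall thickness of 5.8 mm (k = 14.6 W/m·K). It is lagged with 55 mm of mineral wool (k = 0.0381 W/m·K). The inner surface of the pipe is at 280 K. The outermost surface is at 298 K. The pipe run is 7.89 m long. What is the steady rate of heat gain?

Q ≈ 49.5 W

Cylindrical conduction, so R = ln(r₂/r₁)/(2πkL) per layer, in series:
R_stainless steel pipe wall = ln(55.8/50)/(2π×14.6×7.89) = 1.516×10^-4 K/W
R_mineral wool = ln(110.8/55.8)/(2π×0.0381×7.89) = 0.3632 K/W
R_total = 0.3633 K/W
Q = ΔT/R_total = 18/0.3633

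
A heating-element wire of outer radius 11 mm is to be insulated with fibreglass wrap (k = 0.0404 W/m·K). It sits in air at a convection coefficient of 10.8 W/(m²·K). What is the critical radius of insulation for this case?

For a cylinder r_cr = k/h = 0.0404/10.8
r_cr = 3.74 mm; since the bare radius (11 mm) is above r_cr, any added insulation will reduce heat loss.

r_cr ≈ 3.74 mm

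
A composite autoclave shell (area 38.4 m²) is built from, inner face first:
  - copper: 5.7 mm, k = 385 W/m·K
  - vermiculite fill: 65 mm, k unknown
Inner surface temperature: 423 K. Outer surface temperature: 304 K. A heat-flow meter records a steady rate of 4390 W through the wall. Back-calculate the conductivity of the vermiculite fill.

Using the resistance-network approach (series):
R_copper = L/(kA) = 0.0057/(385×38.4) = 3.856×10^-7 K/W
Sum of known resistances R_other = 3.856×10^-7 K/W
Total R = ΔT/Q = 119/4390 = 0.02711 K/W
R_vermiculite fill = R_total − R_other = 0.02711 K/W
k = L/(R·A) = 0.065/(0.02711×38.4)

k ≈ 0.0624 W/(m·K)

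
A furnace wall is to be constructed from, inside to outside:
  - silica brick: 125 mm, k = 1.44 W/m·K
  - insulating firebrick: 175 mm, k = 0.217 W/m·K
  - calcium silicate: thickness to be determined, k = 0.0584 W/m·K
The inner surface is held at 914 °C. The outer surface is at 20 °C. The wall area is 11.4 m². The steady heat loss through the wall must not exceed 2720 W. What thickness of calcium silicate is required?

Thermal resistances in series:
R_silica brick = L/(kA) = 0.125/(1.44×11.4) = 0.007615 K/W
R_insulating firebrick = L/(kA) = 0.175/(0.217×11.4) = 0.07074 K/W
Sum of the known resistances R_other = 0.07836 K/W
Required total resistance R_tot = ΔT/Q_allow = 894/2720 = 0.3287 K/W
R_calcium silicate = R_tot − R_other = 0.2503 K/W
L = R·k·A = 0.2503×0.0584×11.4

L ≈ 167 mm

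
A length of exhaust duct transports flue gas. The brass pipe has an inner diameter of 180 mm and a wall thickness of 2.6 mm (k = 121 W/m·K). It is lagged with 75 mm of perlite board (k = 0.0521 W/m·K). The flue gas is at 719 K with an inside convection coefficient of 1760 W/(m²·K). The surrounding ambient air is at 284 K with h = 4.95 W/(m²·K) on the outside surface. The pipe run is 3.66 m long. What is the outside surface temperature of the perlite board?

T ≈ 326 K

For a radial system each layer contributes R = ln(r_out/r_in)/(2πkL); films add R = 1/(hA).
R_inner film = 1/(h_i·2πr₁L) = 1/(1760×2π×0.09×3.66) = 2.745×10^-4 K/W
R_brass pipe wall = ln(92.6/90)/(2π×121×3.66) = 1.023×10^-5 K/W
R_perlite board = ln(167.6/92.6)/(2π×0.0521×3.66) = 0.4952 K/W
R_outer film = 1/(h_o·2πr_oL) = 1/(4.95×2π×0.1676×3.66) = 0.05242 K/W
R_total = 0.5479 K/W
Q = ΔT/R_total = 435/0.5479
Q = 794 W
T_interface = T_inner − Q·ΣR(inner→interface) = 719 − 794×0.4955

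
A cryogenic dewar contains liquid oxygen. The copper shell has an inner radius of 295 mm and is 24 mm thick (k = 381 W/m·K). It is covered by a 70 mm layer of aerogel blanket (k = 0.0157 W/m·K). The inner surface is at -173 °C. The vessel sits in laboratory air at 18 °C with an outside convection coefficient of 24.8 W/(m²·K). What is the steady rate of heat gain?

Q ≈ 66.3 W

For a spherical shell R = (1/r₁ − 1/r₂)/(4πk); film R = 1/(h·4πr²). In series:
R_copper shell = (1/0.295 − 1/0.319)/(4π×381) = 5.327×10^-5 K/W
R_aerogel blanket = (1/0.319 − 1/0.389)/(4π×0.0157) = 2.859 K/W
R_outer film = 1/(h·4πr_o²) = 1/(24.8×4π×0.389²) = 0.02121 K/W
R_total = 2.88 K/W
Q = ΔT/R_total = 191/2.88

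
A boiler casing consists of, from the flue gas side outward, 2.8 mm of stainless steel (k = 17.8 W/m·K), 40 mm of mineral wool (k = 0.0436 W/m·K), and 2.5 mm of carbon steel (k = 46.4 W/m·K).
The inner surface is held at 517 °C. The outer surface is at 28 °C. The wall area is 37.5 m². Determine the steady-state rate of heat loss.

Model the wall as resistances in series:
R_stainless steel = L/(kA) = 0.0028/(17.8×37.5) = 4.195×10^-6 K/W
R_mineral wool = L/(kA) = 0.04/(0.0436×37.5) = 0.02446 K/W
R_carbon steel = L/(kA) = 0.0025/(46.4×37.5) = 1.437×10^-6 K/W
R_total = 0.02447 K/W
Q = ΔT / R_total = 489 / 0.02447

Q ≈ 20000 W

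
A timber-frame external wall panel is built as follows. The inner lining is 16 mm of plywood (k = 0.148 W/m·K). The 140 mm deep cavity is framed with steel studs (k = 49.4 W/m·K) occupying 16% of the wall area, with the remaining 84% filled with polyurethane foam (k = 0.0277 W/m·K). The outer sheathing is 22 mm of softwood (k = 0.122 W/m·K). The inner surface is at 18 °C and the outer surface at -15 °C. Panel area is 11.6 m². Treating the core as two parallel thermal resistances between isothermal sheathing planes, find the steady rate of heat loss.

Sheathing layers in series; stud and cavity paths in parallel between them.
R_inner = 0.016/(0.148×11.6) = 0.00932 K/W
R_stud  = 0.14/(49.4×0.16×11.6) = 0.001527 K/W
R_cav   = 0.14/(0.0277×0.84×11.6) = 0.5187 K/W
1/R_core = 1/R_stud + 1/R_cav → R_core = 0.001522 K/W
R_outer = 0.022/(0.122×11.6) = 0.01555 K/W
R_total = 0.02639 K/W
Q = ΔT/R_total = 33/0.02639

Q ≈ 1250 W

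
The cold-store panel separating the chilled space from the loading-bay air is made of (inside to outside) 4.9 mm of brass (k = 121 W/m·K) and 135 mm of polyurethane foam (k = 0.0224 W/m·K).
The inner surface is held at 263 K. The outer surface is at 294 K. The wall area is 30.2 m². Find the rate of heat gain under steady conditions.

Thermal resistances in series:
R_brass = L/(kA) = 0.0049/(121×30.2) = 1.341×10^-6 K/W
R_polyurethane foam = L/(kA) = 0.135/(0.0224×30.2) = 0.1996 K/W
R_total = 0.1996 K/W
Q = ΔT / R_total = 31 / 0.1996

Q ≈ 155 W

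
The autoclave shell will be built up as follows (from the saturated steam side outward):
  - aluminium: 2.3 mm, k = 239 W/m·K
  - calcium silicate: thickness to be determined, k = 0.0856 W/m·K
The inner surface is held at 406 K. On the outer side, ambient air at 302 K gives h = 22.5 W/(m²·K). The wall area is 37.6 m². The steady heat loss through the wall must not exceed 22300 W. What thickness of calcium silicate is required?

L ≈ 11.2 mm

Model the wall as resistances in series:
R_aluminium = L/(kA) = 0.0023/(239×37.6) = 2.559×10^-7 K/W
R_outer film = 1/(h_o·A) = 1/(22.5×37.6) = 0.001182 K/W
Sum of the known resistances R_other = 0.001182 K/W
Required total resistance R_tot = ΔT/Q_allow = 104/22300 = 0.004664 K/W
R_calcium silicate = R_tot − R_other = 0.003481 K/W
L = R·k·A = 0.003481×0.0856×37.6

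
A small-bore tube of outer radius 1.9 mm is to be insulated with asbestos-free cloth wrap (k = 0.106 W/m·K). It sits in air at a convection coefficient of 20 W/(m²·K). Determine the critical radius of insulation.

r_cr ≈ 5.3 mm

For a cylinder r_cr = k/h = 0.106/20
r_cr = 5.3 mm; since the bare radius (1.9 mm) is below r_cr, adding a thin layer of insulation will *increase* heat loss.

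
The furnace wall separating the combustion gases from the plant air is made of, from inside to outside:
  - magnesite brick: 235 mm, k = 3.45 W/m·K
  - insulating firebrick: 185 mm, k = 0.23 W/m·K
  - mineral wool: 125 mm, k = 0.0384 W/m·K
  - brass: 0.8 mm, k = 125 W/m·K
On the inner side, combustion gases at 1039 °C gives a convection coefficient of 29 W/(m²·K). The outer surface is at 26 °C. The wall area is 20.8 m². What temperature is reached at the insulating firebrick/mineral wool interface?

T ≈ 818 °C

Thermal resistances in series:
R_inner film = 1/(h_i·A) = 1/(29×20.8) = 0.001658 K/W
R_magnesite brick = L/(kA) = 0.235/(3.45×20.8) = 0.003275 K/W
R_insulating firebrick = L/(kA) = 0.185/(0.23×20.8) = 0.03867 K/W
R_mineral wool = L/(kA) = 0.125/(0.0384×20.8) = 0.1565 K/W
R_brass = L/(kA) = 0.0008/(125×20.8) = 3.077×10^-7 K/W
R_total = 0.2001 K/W;  Q = ΔT/R_total = 1013/0.2001 = 5062 W
T_interface = T_inner − Q·ΣR(inner→interface) = 1039 − 5060×0.0436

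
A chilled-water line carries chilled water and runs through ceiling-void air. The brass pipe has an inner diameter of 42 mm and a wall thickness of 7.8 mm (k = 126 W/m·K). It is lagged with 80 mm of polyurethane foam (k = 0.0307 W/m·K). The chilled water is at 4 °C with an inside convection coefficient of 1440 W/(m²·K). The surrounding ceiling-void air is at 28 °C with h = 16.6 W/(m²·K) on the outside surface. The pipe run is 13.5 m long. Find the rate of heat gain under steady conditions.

For a radial system each layer contributes R = ln(r_out/r_in)/(2πkL); films add R = 1/(hA).
R_inner film = 1/(h_i·2πr₁L) = 1/(1440×2π×0.021×13.5) = 3.899×10^-4 K/W
R_brass pipe wall = ln(28.8/21)/(2π×126×13.5) = 2.955×10^-5 K/W
R_polyurethane foam = ln(108.8/28.8)/(2π×0.0307×13.5) = 0.5104 K/W
R_outer film = 1/(h_o·2πr_oL) = 1/(16.6×2π×0.1088×13.5) = 0.006528 K/W
R_total = 0.5174 K/W
Q = ΔT/R_total = 24/0.5174

Q ≈ 46.4 W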